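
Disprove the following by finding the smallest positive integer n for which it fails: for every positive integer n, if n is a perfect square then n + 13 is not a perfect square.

n = 36

For n = 1, 4, 9, 16, 25 the conclusion holds.
n = 36: 36 = 6² and 36 + 13 = 49 = 7².
Thus n = 36 disproves the claim, and no smaller n works.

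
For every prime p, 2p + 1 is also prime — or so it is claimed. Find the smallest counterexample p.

p = 7

We need the least prime p for which 2p + 1 is not prime.
p = 2: 2p + 1 = 5, prime.
p = 3: 2p + 1 = 7, prime.
p = 5: 2p + 1 = 11, prime.
p = 7: 2p + 1 = 15 = 3 × 5, not prime.
Thus p = 7 disproves the claim, and no smaller p works.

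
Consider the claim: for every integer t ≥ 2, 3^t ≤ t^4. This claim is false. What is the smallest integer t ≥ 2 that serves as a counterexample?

t = 8

For t = 2, 3, 4, 5, 6, 7 the conclusion holds.
t = 8: 3^t = 6561 and t^4 = 4096, so 6561 > 4096.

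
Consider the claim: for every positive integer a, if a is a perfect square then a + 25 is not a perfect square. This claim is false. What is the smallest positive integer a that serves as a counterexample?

Check each positive integer a in order until a is a perfect square but a + 25 is a perfect square.
For a = 1, 4, 9, 16, …, 81, 100, 121 the conclusion holds.
a = 144: 144 = 12² and 144 + 25 = 169 = 13².
Thus a = 144 disproves the claim, and no smaller a works.

a = 144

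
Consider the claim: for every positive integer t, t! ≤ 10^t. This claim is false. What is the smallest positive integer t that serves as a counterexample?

We need the least positive integer t for which t! > 10^t.
For t = 1, 2, 3, 4, …, 22, 23, 24 the conclusion holds.
t = 25: t! = 15511210043330985984000000 and 10^t = 10000000000000000000000000, so 15511210043330985984000000 > 10000000000000000000000000.

t = 25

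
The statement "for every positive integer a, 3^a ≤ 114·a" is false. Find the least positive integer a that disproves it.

a = 6

We need the least positive integer a for which 3^a > 114·a.
a = 1: 3^a = 3 and 114·a = 114, so 3 ≤ 114.
a = 2: 3^a = 9 and 114·a = 228, so 9 ≤ 228.
a = 3: 3^a = 27 and 114·a = 342, so 27 ≤ 342.
a = 4: 3^a = 81 and 114·a = 456, so 81 ≤ 456.
a = 5: 3^a = 243 and 114·a = 570, so 243 ≤ 570.
a = 6: 3^a = 729 and 114·a = 684, so 729 > 684.
Thus a = 6 disproves the claim, and no smaller a works.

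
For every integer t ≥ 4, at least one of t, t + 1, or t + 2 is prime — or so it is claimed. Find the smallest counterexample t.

t = 8

A counterexample is any integer t ≥ 4 such that t, t + 1, t + 2 are all composite; we check each in order.
For t = 4, 5, 6, 7 the conclusion holds.
t = 8: 8 = 2 × 4; 9 = 3 × 3; 10 = 2 × 5 — all composite.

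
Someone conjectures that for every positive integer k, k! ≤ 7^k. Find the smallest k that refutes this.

k = 17

A counterexample is any positive integer k such that k! > 7^k; we check each in order.
The first 16 eligible values, up to k = 16, all satisfy the conclusion.
k = 17: k! = 355687428096000 and 7^k = 232630513987207, so 355687428096000 > 232630513987207.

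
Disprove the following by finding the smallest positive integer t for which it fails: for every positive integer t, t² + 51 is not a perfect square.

t = 7

We need the least positive integer t for which t² + 51 is a perfect square.
The first 6 eligible values, up to t = 6, all satisfy the conclusion.
t = 7: 7² + 51 = 100 = 10², a perfect square.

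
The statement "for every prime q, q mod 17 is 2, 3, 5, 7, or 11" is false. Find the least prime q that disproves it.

q = 13

Check each prime q in order until the claim fails.
The first 5 eligible values, up to q = 11, all satisfy the conclusion.
q = 13: 13 mod 17 = 13 — not in {2, 3, 5, 7, 11}.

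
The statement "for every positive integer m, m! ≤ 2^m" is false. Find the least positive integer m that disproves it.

For m = 1, 2, 3 the conclusion holds.
m = 4: m! = 24 and 2^m = 16, so 24 > 16.

m = 4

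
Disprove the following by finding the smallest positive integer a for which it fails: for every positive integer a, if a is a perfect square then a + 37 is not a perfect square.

Check each positive integer a in order until a is a perfect square but a + 37 is a perfect square.
The first 17 eligible values, up to a = 289, all satisfy the conclusion.
a = 324: 324 = 18² and 324 + 37 = 361 = 19².

a = 324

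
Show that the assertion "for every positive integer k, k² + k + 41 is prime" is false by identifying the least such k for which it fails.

For k = 1, 2, 3, 4, …, 37, 38, 39 the conclusion holds.
k = 40: k² + k + 41 = 1681 = 41 × 41, composite.

k = 40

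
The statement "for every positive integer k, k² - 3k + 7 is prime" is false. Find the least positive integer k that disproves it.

k = 6

Check each positive integer k in order until k² - 3k + 7 is not prime.
k = 1: k² - 3k + 7 = 5, prime.
k = 2: k² - 3k + 7 = 5, prime.
k = 3: k² - 3k + 7 = 7, prime.
k = 4: k² - 3k + 7 = 11, prime.
k = 5: k² - 3k + 7 = 17, prime.
k = 6: k² - 3k + 7 = 25 = 5 × 5, composite.
Hence k = 6 is a counterexample.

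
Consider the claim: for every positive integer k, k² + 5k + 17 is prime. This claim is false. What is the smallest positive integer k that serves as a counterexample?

k = 8

Check each positive integer k in order until k² + 5k + 17 is not prime.
The first 7 eligible values, up to k = 7, all satisfy the conclusion.
k = 8: k² + 5k + 17 = 121 = 11 × 11, composite.
Hence k = 8 is a counterexample.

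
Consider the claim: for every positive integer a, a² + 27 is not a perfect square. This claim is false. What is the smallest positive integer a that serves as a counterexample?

Check each positive integer a in order until a² + 27 is a perfect square.
For a = 1, 2 the conclusion holds.
a = 3: 3² + 27 = 36 = 6², a perfect square.
So a = 3 is the smallest counterexample.

a = 3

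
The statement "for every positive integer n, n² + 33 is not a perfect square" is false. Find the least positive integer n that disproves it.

A counterexample is any positive integer n such that n² + 33 is a perfect square; we check each in order.
For n = 1, 2, 3 the conclusion holds.
n = 4: 4² + 33 = 49 = 7², a perfect square.
So n = 4 is the smallest counterexample.

n = 4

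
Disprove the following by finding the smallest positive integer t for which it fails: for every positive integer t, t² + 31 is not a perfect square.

t = 15

For t = 1, 2, 3, 4, …, 12, 13, 14 the conclusion holds.
t = 15: 15² + 31 = 256 = 16², a perfect square.
Thus t = 15 disproves the claim, and no smaller t works.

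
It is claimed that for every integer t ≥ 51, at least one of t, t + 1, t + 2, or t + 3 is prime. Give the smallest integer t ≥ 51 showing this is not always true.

A counterexample is any integer t ≥ 51 such that t, t + 1, t + 2, t + 3 are all composite; we check each in order.
For t = 51, 52, 53 the conclusion holds.
t = 54: 54 = 2 × 27; 55 = 5 × 11; 56 = 2 × 28; 57 = 3 × 19 — all composite.

t = 54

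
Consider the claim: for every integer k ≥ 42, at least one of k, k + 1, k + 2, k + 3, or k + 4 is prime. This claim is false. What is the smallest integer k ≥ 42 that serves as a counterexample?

We need the least integer k ≥ 42 for which k, k + 1, k + 2, k + 3, k + 4 are all composite.
k = 42: 43 is prime.
k = 43: 43 is prime.
k = 44: 47 is prime.
k = 45: 47 is prime.
k = 46: 47 is prime.
k = 47: 47 is prime.
k = 48: 48 = 2 × 24; 49 = 7 × 7; 50 = 2 × 25; 51 = 3 × 17; 52 = 2 × 26 — all composite.

k = 48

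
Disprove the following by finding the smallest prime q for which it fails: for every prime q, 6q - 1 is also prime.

q = 11

A counterexample is any prime q such that 6q - 1 is not prime; we check each in order.
The first 4 eligible values, up to q = 7, all satisfy the conclusion.
q = 11: 6q - 1 = 65 = 5 × 13, not prime.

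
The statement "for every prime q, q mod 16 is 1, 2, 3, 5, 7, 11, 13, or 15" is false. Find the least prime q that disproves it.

q = 41

We need the least prime q for which the claim fails.
For q = 2, 3, 5, 7, …, 29, 31, 37 the conclusion holds.
q = 41: 41 mod 16 = 9 — not in {1, 2, 3, 5, 7, 11, 13, 15}.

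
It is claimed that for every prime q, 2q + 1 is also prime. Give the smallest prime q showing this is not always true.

A counterexample is any prime q such that 2q + 1 is not prime; we check each in order.
q = 2: 2q + 1 = 5, prime.
q = 3: 2q + 1 = 7, prime.
q = 5: 2q + 1 = 11, prime.
q = 7: 2q + 1 = 15 = 3 × 5, not prime.
So q = 7 is the smallest counterexample.

q = 7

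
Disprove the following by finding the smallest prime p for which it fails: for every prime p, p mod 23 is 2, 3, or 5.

p = 7

Check each prime p in order until the claim fails.
For p = 2, 3, 5 the conclusion holds.
p = 7: 7 mod 23 = 7 — not in {2, 3, 5}.
So p = 7 is the smallest counterexample.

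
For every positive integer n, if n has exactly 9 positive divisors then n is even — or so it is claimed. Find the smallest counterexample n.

n = 225

Check each positive integer n in order until n has exactly 9 positive divisors but n is odd.
n = 36: divisors of 36: 9 divisors; 36 is even.
n = 100: divisors of 100: 9 divisors; 100 is even.
n = 196: divisors of 196: 9 divisors; 196 is even.
n = 225: divisors of 225: 9 divisors; 225 is odd.
So n = 225 is the smallest counterexample.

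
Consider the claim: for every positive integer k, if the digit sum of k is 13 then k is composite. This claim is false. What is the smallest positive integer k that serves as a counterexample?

k = 67

We need the least positive integer k for which the digit sum of k is 13 but k is prime.
For k = 49, 58 the conclusion holds.
k = 67: digit sum 13; 67 is prime, not composite.
So k = 67 is the smallest counterexample.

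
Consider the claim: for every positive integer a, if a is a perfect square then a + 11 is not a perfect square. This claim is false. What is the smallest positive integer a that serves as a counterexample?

Check each positive integer a in order until a is a perfect square but a + 11 is a perfect square.
For a = 1, 4, 9, 16 the conclusion holds.
a = 25: 25 = 5² and 25 + 11 = 36 = 6².
Hence a = 25 is a counterexample.

a = 25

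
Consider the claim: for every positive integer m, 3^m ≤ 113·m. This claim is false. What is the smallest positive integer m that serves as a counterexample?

m = 6

We need the least positive integer m for which 3^m > 113·m.
m = 1: 3^m = 3 and 113·m = 113, so 3 ≤ 113.
m = 2: 3^m = 9 and 113·m = 226, so 9 ≤ 226.
m = 3: 3^m = 27 and 113·m = 339, so 27 ≤ 339.
m = 4: 3^m = 81 and 113·m = 452, so 81 ≤ 452.
m = 5: 3^m = 243 and 113·m = 565, so 243 ≤ 565.
m = 6: 3^m = 729 and 113·m = 678, so 729 > 678.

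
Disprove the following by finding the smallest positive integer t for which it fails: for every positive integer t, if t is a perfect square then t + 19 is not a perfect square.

t = 81

We need the least positive integer t for which t is a perfect square but t + 19 is a perfect square.
The first 8 eligible values, up to t = 64, all satisfy the conclusion.
t = 81: 81 = 9² and 81 + 19 = 100 = 10².
Hence t = 81 is a counterexample.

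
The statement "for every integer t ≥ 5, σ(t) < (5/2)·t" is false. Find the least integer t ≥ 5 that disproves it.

t = 24

Check each integer t ≥ 5 in order until the claim fails.
The first 19 eligible values, up to t = 23, all satisfy the conclusion.
t = 24: σ(24) = 60; 60 ≥ 60.
So t = 24 is the smallest counterexample.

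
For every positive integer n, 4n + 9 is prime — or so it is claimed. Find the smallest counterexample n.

A counterexample is any positive integer n such that 4n + 9 is not prime; we check each in order.
n = 1: 4n + 9 = 13, prime.
n = 2: 4n + 9 = 17, prime.
n = 3: 4n + 9 = 21 = 3 × 7, composite.

n = 3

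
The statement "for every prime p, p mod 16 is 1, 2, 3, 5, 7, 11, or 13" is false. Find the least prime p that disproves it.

Check each prime p in order until the claim fails.
For p = 2, 3, 5, 7, 11, 13, 17, 19, 23, 29 the conclusion holds.
p = 31: 31 mod 16 = 15 — not in {1, 2, 3, 5, 7, 11, 13}.
Hence p = 31 is a counterexample.

p = 31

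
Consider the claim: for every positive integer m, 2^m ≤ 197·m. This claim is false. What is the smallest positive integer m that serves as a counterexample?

m = 12

The first 11 eligible values, up to m = 11, all satisfy the conclusion.
m = 12: 2^m = 4096 and 197·m = 2364, so 4096 > 2364.
Hence m = 12 is a counterexample.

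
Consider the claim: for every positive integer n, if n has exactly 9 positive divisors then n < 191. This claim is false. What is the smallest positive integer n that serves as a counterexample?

A counterexample is any positive integer n such that n has exactly 9 positive divisors but the claim fails; we check each in order.
For n = 36, 100 the conclusion holds.
n = 196: τ(196) = 9; 196 ≥ 191.
Thus n = 196 disproves the claim, and no smaller n works.

n = 196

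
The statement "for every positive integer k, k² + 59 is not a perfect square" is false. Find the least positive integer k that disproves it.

For k = 1, 2, 3, 4, …, 26, 27, 28 the conclusion holds.
k = 29: 29² + 59 = 900 = 30², a perfect square.
Thus k = 29 disproves the claim, and no smaller k works.

k = 29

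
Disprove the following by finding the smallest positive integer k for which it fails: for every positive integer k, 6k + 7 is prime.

k = 1: 6k + 7 = 13, prime.
k = 2: 6k + 7 = 19, prime.
k = 3: 6k + 7 = 25 = 5 × 5, composite.
So k = 3 is the smallest counterexample.

k = 3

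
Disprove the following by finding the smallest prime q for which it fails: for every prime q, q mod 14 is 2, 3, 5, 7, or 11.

Check each prime q in order until the claim fails.
For q = 2, 3, 5, 7, 11 the conclusion holds.
q = 13: 13 mod 14 = 13 — not in {2, 3, 5, 7, 11}.
Thus q = 13 disproves the claim, and no smaller q works.

q = 13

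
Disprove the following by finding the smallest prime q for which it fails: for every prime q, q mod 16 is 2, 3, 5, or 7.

Check each prime q in order until the claim fails.
q = 2: 2 mod 16 = 2.
q = 3: 3 mod 16 = 3.
q = 5: 5 mod 16 = 5.
q = 7: 7 mod 16 = 7.
q = 11: 11 mod 16 = 11 — not in {2, 3, 5, 7}.
Hence q = 11 is a counterexample.

q = 11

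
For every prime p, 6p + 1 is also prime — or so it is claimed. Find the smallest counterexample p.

p = 19

The first 7 eligible values, up to p = 17, all satisfy the conclusion.
p = 19: 6p + 1 = 115 = 5 × 23, not prime.
Thus p = 19 disproves the claim, and no smaller p works.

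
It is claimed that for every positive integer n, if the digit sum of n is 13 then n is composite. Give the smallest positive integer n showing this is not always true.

A counterexample is any positive integer n such that the digit sum of n is 13 but n is prime; we check each in order.
n = 49: digit sum 13; 49 is composite.
n = 58: digit sum 13; 58 is composite.
n = 67: digit sum 13; 67 is prime, not composite.
Hence n = 67 is a counterexample.

n = 67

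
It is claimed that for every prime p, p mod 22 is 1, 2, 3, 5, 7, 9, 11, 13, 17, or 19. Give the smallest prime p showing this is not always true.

Check each prime p in order until the claim fails.
The first 11 eligible values, up to p = 31, all satisfy the conclusion.
p = 37: 37 mod 22 = 15 — not in {1, 2, 3, 5, 7, 9, 11, 13, 17, 19}.

p = 37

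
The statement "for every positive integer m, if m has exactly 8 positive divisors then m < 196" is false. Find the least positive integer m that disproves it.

A counterexample is any positive integer m such that m has exactly 8 positive divisors but the claim fails; we check each in order.
For m = 24, 30, 40, 42, …, 189, 190, 195 the conclusion holds.
m = 222: τ(222) = 8; 222 ≥ 196.

m = 222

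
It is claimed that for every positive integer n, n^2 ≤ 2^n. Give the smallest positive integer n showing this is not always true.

n = 3

n = 1: n^2 = 1 and 2^n = 2, so 1 ≤ 2.
n = 2: n^2 = 4 and 2^n = 4, so 4 ≤ 4.
n = 3: n^2 = 9 and 2^n = 8, so 9 > 8.
So n = 3 is the smallest counterexample.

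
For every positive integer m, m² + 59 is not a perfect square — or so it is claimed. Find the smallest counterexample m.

Check each positive integer m in order until m² + 59 is a perfect square.
For m = 1, 2, 3, 4, …, 26, 27, 28 the conclusion holds.
m = 29: 29² + 59 = 900 = 30², a perfect square.

m = 29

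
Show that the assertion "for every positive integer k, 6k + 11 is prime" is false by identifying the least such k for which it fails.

We need the least positive integer k for which 6k + 11 is not prime.
For k = 1, 2, 3 the conclusion holds.
k = 4: 6k + 11 = 35 = 5 × 7, composite.

k = 4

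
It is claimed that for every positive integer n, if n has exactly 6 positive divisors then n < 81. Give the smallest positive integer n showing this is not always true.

For n = 12, 18, 20, 28, …, 68, 75, 76 the conclusion holds.
n = 92: τ(92) = 6; 92 ≥ 81.

n = 92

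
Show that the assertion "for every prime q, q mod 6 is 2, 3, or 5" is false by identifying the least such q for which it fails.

q = 7

Check each prime q in order until the claim fails.
For q = 2, 3, 5 the conclusion holds.
q = 7: 7 mod 6 = 1 — not in {2, 3, 5}.
Hence q = 7 is a counterexample.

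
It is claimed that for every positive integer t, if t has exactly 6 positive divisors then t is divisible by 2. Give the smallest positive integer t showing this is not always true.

We need the least positive integer t for which t has exactly 6 positive divisors but t is not divisible by 2.
For t = 12, 18, 20, 28, 32, 44 the conclusion holds.
t = 45: τ(45) = 6; 45 mod 2 = 1.
So t = 45 is the smallest counterexample.

t = 45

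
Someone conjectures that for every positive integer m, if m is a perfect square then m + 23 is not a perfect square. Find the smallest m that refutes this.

m = 121

For m = 1, 4, 9, 16, 25, 36, 49, 64, 81, 100 the conclusion holds.
m = 121: 121 = 11² and 121 + 23 = 144 = 12².
Thus m = 121 disproves the claim, and no smaller m works.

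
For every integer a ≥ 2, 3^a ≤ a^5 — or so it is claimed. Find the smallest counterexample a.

A counterexample is any integer a ≥ 2 such that 3^a > a^5; we check each in order.
For a = 2, 3, 4, 5, 6, 7, 8, 9, 10 the conclusion holds.
a = 11: 3^a = 177147 and a^5 = 161051, so 177147 > 161051.
So a = 11 is the smallest counterexample.

a = 11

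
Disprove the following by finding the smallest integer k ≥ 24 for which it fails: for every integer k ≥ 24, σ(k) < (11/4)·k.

A counterexample is any integer k ≥ 24 such that the claim fails; we check each in order.
For k = 24, 25, 26, 27, …, 57, 58, 59 the conclusion holds.
k = 60: σ(60) = 168; 168 ≥ 165.

k = 60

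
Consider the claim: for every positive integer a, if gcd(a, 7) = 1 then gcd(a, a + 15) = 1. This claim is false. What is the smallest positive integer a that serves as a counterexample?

a = 3

We need the least positive integer a for which gcd(a, 7) = 1 but gcd(a, a + 15) > 1.
a = 1: gcd(1, 16) = 1.
a = 2: gcd(2, 17) = 1.
a = 3: gcd(3, 18) = 3.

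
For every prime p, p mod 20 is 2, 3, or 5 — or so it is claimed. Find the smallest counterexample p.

p = 7

A counterexample is any prime p such that the claim fails; we check each in order.
p = 2: 2 mod 20 = 2.
p = 3: 3 mod 20 = 3.
p = 5: 5 mod 20 = 5.
p = 7: 7 mod 20 = 7 — not in {2, 3, 5}.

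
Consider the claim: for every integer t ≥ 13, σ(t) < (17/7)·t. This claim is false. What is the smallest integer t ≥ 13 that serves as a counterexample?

We need the least integer t ≥ 13 for which the claim fails.
For t = 13, 14, 15, 16, …, 21, 22, 23 the conclusion holds.
t = 24: σ(24) = 60; 60 ≥ 408/7.
Hence t = 24 is a counterexample.

t = 24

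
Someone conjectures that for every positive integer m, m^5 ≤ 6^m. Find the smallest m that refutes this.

m = 3

Check each positive integer m in order until m^5 > 6^m.
For m = 1, 2 the conclusion holds.
m = 3: m^5 = 243 and 6^m = 216, so 243 > 216.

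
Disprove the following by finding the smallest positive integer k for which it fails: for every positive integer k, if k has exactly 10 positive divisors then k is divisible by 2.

k = 405

A counterexample is any positive integer k such that k has exactly 10 positive divisors but k is not divisible by 2; we check each in order.
For k = 48, 80, 112, 162, 176, 208, 272, 304, 368 the conclusion holds.
k = 405: τ(405) = 10; 405 mod 2 = 1.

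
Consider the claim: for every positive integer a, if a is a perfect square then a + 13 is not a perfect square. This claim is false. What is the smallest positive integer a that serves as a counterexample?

a = 36

We need the least positive integer a for which a is a perfect square but a + 13 is a perfect square.
The first 5 eligible values, up to a = 25, all satisfy the conclusion.
a = 36: 36 = 6² and 36 + 13 = 49 = 7².
Thus a = 36 disproves the claim, and no smaller a works.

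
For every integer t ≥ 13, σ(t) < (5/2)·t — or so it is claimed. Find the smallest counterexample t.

t = 24

A counterexample is any integer t ≥ 13 such that the claim fails; we check each in order.
The first 11 eligible values, up to t = 23, all satisfy the conclusion.
t = 24: σ(24) = 60; 60 ≥ 60.
Thus t = 24 disproves the claim, and no smaller t works.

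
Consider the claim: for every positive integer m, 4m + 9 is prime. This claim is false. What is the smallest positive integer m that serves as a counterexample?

We need the least positive integer m for which 4m + 9 is not prime.
m = 1: 4m + 9 = 13, prime.
m = 2: 4m + 9 = 17, prime.
m = 3: 4m + 9 = 21 = 3 × 7, composite.
So m = 3 is the smallest counterexample.

m = 3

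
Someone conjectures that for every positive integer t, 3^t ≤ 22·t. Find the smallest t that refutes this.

t = 5

We need the least positive integer t for which 3^t > 22·t.
For t = 1, 2, 3, 4 the conclusion holds.
t = 5: 3^t = 243 and 22·t = 110, so 243 > 110.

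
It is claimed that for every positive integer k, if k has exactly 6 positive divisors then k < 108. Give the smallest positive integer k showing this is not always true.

Check each positive integer k in order until k has exactly 6 positive divisors but the claim fails.
For k = 12, 18, 20, 28, …, 92, 98, 99 the conclusion holds.
k = 116: τ(116) = 6; 116 ≥ 108.
So k = 116 is the smallest counterexample.

k = 116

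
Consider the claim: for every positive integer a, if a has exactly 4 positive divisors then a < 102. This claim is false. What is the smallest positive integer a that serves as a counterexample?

We need the least positive integer a for which a has exactly 4 positive divisors but the claim fails.
The first 32 eligible values, up to a = 95, all satisfy the conclusion.
a = 106: τ(106) = 4; 106 ≥ 102.
So a = 106 is the smallest counterexample.

a = 106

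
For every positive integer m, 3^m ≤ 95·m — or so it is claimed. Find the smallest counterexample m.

m = 6

We need the least positive integer m for which 3^m > 95·m.
The first 5 eligible values, up to m = 5, all satisfy the conclusion.
m = 6: 3^m = 729 and 95·m = 570, so 729 > 570.
So m = 6 is the smallest counterexample.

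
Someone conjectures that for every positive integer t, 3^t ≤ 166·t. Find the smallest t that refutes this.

t = 7

A counterexample is any positive integer t such that 3^t > 166·t; we check each in order.
For t = 1, 2, 3, 4, 5, 6 the conclusion holds.
t = 7: 3^t = 2187 and 166·t = 1162, so 2187 > 1162.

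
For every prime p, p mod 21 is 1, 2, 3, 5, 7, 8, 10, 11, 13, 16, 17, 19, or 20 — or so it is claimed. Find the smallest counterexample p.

We need the least prime p for which the claim fails.
The first 18 eligible values, up to p = 61, all satisfy the conclusion.
p = 67: 67 mod 21 = 4 — not in {1, 2, 3, 5, 7, 8, 10, 11, 13, 16, 17, 19, 20}.

p = 67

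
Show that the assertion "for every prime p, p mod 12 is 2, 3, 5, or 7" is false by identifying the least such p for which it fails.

p = 11

Check each prime p in order until the claim fails.
The first 4 eligible values, up to p = 7, all satisfy the conclusion.
p = 11: 11 mod 12 = 11 — not in {2, 3, 5, 7}.
Thus p = 11 disproves the claim, and no smaller p works.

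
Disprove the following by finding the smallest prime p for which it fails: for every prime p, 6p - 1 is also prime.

Check each prime p in order until 6p - 1 is not prime.
p = 2: 6p - 1 = 11, prime.
p = 3: 6p - 1 = 17, prime.
p = 5: 6p - 1 = 29, prime.
p = 7: 6p - 1 = 41, prime.
p = 11: 6p - 1 = 65 = 5 × 13, not prime.

p = 11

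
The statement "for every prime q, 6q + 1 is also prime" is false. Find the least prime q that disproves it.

q = 19

Check each prime q in order until 6q + 1 is not prime.
For q = 2, 3, 5, 7, 11, 13, 17 the conclusion holds.
q = 19: 6q + 1 = 115 = 5 × 23, not prime.
So q = 19 is the smallest counterexample.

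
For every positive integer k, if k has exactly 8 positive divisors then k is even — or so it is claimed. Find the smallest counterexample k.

k = 105

We need the least positive integer k for which k has exactly 8 positive divisors but k is odd.
For k = 24, 30, 40, 42, …, 88, 102, 104 the conclusion holds.
k = 105: divisors of 105: 1, 3, 5, 7, 15, 21, 35, 105; 105 is odd.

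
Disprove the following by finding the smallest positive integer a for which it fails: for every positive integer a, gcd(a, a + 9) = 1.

a = 3

We need the least positive integer a for which gcd(a, a + 9) > 1.
a = 1: gcd(1, 10) = 1.
a = 2: gcd(2, 11) = 1.
a = 3: gcd(3, 12) = 3.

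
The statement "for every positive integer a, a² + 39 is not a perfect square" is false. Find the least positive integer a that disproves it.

a = 5

Check each positive integer a in order until a² + 39 is a perfect square.
a = 1: 1² + 39 = 40, not a perfect square.
a = 2: 2² + 39 = 43, not a perfect square.
a = 3: 3² + 39 = 48, not a perfect square.
a = 4: 4² + 39 = 55, not a perfect square.
a = 5: 5² + 39 = 64 = 8², a perfect square.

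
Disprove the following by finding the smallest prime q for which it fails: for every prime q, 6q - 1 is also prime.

We need the least prime q for which 6q - 1 is not prime.
The first 4 eligible values, up to q = 7, all satisfy the conclusion.
q = 11: 6q - 1 = 65 = 5 × 13, not prime.

q = 11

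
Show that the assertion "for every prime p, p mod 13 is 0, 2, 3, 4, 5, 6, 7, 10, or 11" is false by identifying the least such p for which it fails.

p = 47

We need the least prime p for which the claim fails.
The first 14 eligible values, up to p = 43, all satisfy the conclusion.
p = 47: 47 mod 13 = 8 — not in {0, 2, 3, 4, 5, 6, 7, 10, 11}.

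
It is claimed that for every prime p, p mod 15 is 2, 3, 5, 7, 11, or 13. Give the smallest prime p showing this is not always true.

p = 19

We need the least prime p for which the claim fails.
For p = 2, 3, 5, 7, 11, 13, 17 the conclusion holds.
p = 19: 19 mod 15 = 4 — not in {2, 3, 5, 7, 11, 13}.
Thus p = 19 disproves the claim, and no smaller p works.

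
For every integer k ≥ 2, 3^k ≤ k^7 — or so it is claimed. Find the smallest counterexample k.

A counterexample is any integer k ≥ 2 such that 3^k > k^7; we check each in order.
The first 17 eligible values, up to k = 18, all satisfy the conclusion.
k = 19: 3^k = 1162261467 and k^7 = 893871739, so 1162261467 > 893871739.

k = 19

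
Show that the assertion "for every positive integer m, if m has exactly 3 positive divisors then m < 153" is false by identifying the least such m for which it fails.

m = 169

A counterexample is any positive integer m such that m has exactly 3 positive divisors but the claim fails; we check each in order.
m = 4: τ(4) = 3; 4 < 153.
m = 9: τ(9) = 3; 9 < 153.
m = 25: τ(25) = 3; 25 < 153.
m = 49: τ(49) = 3; 49 < 153.
m = 121: τ(121) = 3; 121 < 153.
m = 169: τ(169) = 3; 169 ≥ 153.
Thus m = 169 disproves the claim, and no smaller m works.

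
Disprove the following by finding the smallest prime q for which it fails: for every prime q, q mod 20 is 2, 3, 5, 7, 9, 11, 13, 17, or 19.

q = 41

Check each prime q in order until the claim fails.
For q = 2, 3, 5, 7, …, 29, 31, 37 the conclusion holds.
q = 41: 41 mod 20 = 1 — not in {2, 3, 5, 7, 9, 11, 13, 17, 19}.
Thus q = 41 disproves the claim, and no smaller q works.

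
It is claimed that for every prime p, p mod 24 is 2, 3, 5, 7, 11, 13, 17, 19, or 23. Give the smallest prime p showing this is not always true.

p = 73

The first 20 eligible values, up to p = 71, all satisfy the conclusion.
p = 73: 73 mod 24 = 1 — not in {2, 3, 5, 7, 11, 13, 17, 19, 23}.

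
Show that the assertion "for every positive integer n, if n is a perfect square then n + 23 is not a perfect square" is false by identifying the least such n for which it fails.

Check each positive integer n in order until n is a perfect square but n + 23 is a perfect square.
The first 10 eligible values, up to n = 100, all satisfy the conclusion.
n = 121: 121 = 11² and 121 + 23 = 144 = 12².

n = 121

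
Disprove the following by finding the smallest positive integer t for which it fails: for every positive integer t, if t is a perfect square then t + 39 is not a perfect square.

t = 25

A counterexample is any positive integer t such that t is a perfect square but t + 39 is a perfect square; we check each in order.
For t = 1, 4, 9, 16 the conclusion holds.
t = 25: 25 = 5² and 25 + 39 = 64 = 8².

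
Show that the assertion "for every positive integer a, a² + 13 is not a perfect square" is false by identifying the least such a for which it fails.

a = 6

A counterexample is any positive integer a such that a² + 13 is a perfect square; we check each in order.
a = 1: 1² + 13 = 14, not a perfect square.
a = 2: 2² + 13 = 17, not a perfect square.
a = 3: 3² + 13 = 22, not a perfect square.
a = 4: 4² + 13 = 29, not a perfect square.
a = 5: 5² + 13 = 38, not a perfect square.
a = 6: 6² + 13 = 49 = 7², a perfect square.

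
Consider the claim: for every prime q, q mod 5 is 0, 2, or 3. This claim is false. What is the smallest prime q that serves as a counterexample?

q = 11

The first 4 eligible values, up to q = 7, all satisfy the conclusion.
q = 11: 11 mod 5 = 1 — not in {0, 2, 3}.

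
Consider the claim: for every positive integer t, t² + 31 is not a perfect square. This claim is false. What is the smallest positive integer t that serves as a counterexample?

For t = 1, 2, 3, 4, …, 12, 13, 14 the conclusion holds.
t = 15: 15² + 31 = 256 = 16², a perfect square.
Hence t = 15 is a counterexample.

t = 15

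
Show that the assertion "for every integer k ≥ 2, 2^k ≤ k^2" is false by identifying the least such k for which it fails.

Check each integer k ≥ 2 in order until 2^k > k^2.
For k = 2, 3, 4 the conclusion holds.
k = 5: 2^k = 32 and k^2 = 25, so 32 > 25.

k = 5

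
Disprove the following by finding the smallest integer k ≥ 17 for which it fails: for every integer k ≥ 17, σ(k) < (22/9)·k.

The first 7 eligible values, up to k = 23, all satisfy the conclusion.
k = 24: σ(24) = 60; 60 ≥ 176/3.
So k = 24 is the smallest counterexample.

k = 24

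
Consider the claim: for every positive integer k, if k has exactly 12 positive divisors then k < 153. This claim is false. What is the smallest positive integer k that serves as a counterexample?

Check each positive integer k in order until k has exactly 12 positive divisors but the claim fails.
For k = 60, 72, 84, 90, 96, 108, 126, 132, 140, 150 the conclusion holds.
k = 156: τ(156) = 12; 156 ≥ 153.

k = 156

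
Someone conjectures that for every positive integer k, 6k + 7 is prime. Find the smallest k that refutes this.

k = 3

Check each positive integer k in order until 6k + 7 is not prime.
For k = 1, 2 the conclusion holds.
k = 3: 6k + 7 = 25 = 5 × 5, composite.
Hence k = 3 is a counterexample.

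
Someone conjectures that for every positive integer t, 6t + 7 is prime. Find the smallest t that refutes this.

t = 3

Check each positive integer t in order until 6t + 7 is not prime.
For t = 1, 2 the conclusion holds.
t = 3: 6t + 7 = 25 = 5 × 5, composite.
Hence t = 3 is a counterexample.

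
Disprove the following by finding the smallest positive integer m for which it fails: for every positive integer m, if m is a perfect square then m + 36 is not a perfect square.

Check each positive integer m in order until m is a perfect square but m + 36 is a perfect square.
m = 1: 1 + 36 = 37, not a perfect square.
m = 4: 4 + 36 = 40, not a perfect square.
m = 9: 9 + 36 = 45, not a perfect square.
m = 16: 16 + 36 = 52, not a perfect square.
m = 25: 25 + 36 = 61, not a perfect square.
m = 36: 36 + 36 = 72, not a perfect square.
m = 49: 49 + 36 = 85, not a perfect square.
m = 64: 64 = 8² and 64 + 36 = 100 = 10².

m = 64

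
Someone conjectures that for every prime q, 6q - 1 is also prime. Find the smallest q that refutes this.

q = 11

The first 4 eligible values, up to q = 7, all satisfy the conclusion.
q = 11: 6q - 1 = 65 = 5 × 13, not prime.
Thus q = 11 disproves the claim, and no smaller q works.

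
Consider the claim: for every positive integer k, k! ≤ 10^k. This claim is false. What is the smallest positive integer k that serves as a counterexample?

Check each positive integer k in order until k! > 10^k.
For k = 1, 2, 3, 4, …, 22, 23, 24 the conclusion holds.
k = 25: k! = 15511210043330985984000000 and 10^k = 10000000000000000000000000, so 15511210043330985984000000 > 10000000000000000000000000.

k = 25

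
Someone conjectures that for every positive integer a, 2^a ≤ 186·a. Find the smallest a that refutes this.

a = 11

We need the least positive integer a for which 2^a > 186·a.
For a = 1, 2, 3, 4, 5, 6, 7, 8, 9, 10 the conclusion holds.
a = 11: 2^a = 2048 and 186·a = 2046, so 2048 > 2046.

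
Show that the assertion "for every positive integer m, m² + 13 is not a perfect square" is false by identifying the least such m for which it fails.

We need the least positive integer m for which m² + 13 is a perfect square.
For m = 1, 2, 3, 4, 5 the conclusion holds.
m = 6: 6² + 13 = 49 = 7², a perfect square.
So m = 6 is the smallest counterexample.

m = 6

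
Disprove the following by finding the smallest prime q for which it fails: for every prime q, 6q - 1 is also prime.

q = 11

Check each prime q in order until 6q - 1 is not prime.
q = 2: 6q - 1 = 11, prime.
q = 3: 6q - 1 = 17, prime.
q = 5: 6q - 1 = 29, prime.
q = 7: 6q - 1 = 41, prime.
q = 11: 6q - 1 = 65 = 5 × 13, not prime.
Thus q = 11 disproves the claim, and no smaller q works.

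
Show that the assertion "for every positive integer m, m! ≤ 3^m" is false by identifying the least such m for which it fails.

Check each positive integer m in order until m! > 3^m.
For m = 1, 2, 3, 4, 5, 6 the conclusion holds.
m = 7: m! = 5040 and 3^m = 2187, so 5040 > 2187.
So m = 7 is the smallest counterexample.

m = 7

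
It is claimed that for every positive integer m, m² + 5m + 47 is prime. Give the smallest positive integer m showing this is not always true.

m = 38

Check each positive integer m in order until m² + 5m + 47 is not prime.
The first 37 eligible values, up to m = 37, all satisfy the conclusion.
m = 38: m² + 5m + 47 = 1681 = 41 × 41, composite.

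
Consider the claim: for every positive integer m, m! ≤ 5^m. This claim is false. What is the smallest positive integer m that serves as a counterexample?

We need the least positive integer m for which m! > 5^m.
For m = 1, 2, 3, 4, …, 9, 10, 11 the conclusion holds.
m = 12: m! = 479001600 and 5^m = 244140625, so 479001600 > 244140625.
Hence m = 12 is a counterexample.

m = 12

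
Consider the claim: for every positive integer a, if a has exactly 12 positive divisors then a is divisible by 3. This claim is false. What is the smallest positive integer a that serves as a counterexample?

We need the least positive integer a for which a has exactly 12 positive divisors but a is not divisible by 3.
The first 8 eligible values, up to a = 132, all satisfy the conclusion.
a = 140: τ(140) = 12; 140 mod 3 = 2.
Thus a = 140 disproves the claim, and no smaller a works.

a = 140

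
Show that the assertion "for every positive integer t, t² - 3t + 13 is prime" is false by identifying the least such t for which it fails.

A counterexample is any positive integer t such that t² - 3t + 13 is not prime; we check each in order.
For t = 1, 2, 3, 4, …, 9, 10, 11 the conclusion holds.
t = 12: t² - 3t + 13 = 121 = 11 × 11, composite.
Hence t = 12 is a counterexample.

t = 12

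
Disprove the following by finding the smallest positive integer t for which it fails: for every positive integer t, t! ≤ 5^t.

Check each positive integer t in order until t! > 5^t.
The first 11 eligible values, up to t = 11, all satisfy the conclusion.
t = 12: t! = 479001600 and 5^t = 244140625, so 479001600 > 244140625.
So t = 12 is the smallest counterexample.

t = 12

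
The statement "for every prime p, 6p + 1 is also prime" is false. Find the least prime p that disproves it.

p = 19

For p = 2, 3, 5, 7, 11, 13, 17 the conclusion holds.
p = 19: 6p + 1 = 115 = 5 × 23, not prime.
So p = 19 is the smallest counterexample.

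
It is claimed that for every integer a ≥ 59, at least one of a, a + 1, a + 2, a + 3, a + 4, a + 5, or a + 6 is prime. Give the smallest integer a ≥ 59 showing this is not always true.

A counterexample is any integer a ≥ 59 such that a, a + 1, a + 2, a + 3, a + 4, a + 5, a + 6 are all composite; we check each in order.
The first 31 eligible values, up to a = 89, all satisfy the conclusion.
a = 90: 90 = 2 × 45; 91 = 7 × 13; 92 = 2 × 46; 93 = 3 × 31; 94 = 2 × 47; 95 = 5 × 19; 96 = 2 × 48 — all composite.
So a = 90 is the smallest counterexample.

a = 90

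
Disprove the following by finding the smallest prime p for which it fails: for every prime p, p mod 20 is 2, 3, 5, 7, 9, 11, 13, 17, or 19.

The first 12 eligible values, up to p = 37, all satisfy the conclusion.
p = 41: 41 mod 20 = 1 — not in {2, 3, 5, 7, 9, 11, 13, 17, 19}.

p = 41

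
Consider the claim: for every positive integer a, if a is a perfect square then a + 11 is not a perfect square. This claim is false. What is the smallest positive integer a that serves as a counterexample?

a = 25

A counterexample is any positive integer a such that a is a perfect square but a + 11 is a perfect square; we check each in order.
For a = 1, 4, 9, 16 the conclusion holds.
a = 25: 25 = 5² and 25 + 11 = 36 = 6².
So a = 25 is the smallest counterexample.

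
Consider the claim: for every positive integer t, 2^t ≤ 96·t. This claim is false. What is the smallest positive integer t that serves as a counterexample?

For t = 1, 2, 3, 4, 5, 6, 7, 8, 9 the conclusion holds.
t = 10: 2^t = 1024 and 96·t = 960, so 1024 > 960.
Hence t = 10 is a counterexample.

t = 10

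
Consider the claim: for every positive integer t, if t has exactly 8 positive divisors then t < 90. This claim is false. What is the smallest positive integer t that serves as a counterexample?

A counterexample is any positive integer t such that t has exactly 8 positive divisors but the claim fails; we check each in order.
For t = 24, 30, 40, 42, 54, 56, 66, 70, 78, 88 the conclusion holds.
t = 102: τ(102) = 8; 102 ≥ 90.

t = 102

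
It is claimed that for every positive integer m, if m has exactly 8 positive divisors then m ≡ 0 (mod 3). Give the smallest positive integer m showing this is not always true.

For m = 24, 30 the conclusion holds.
m = 40: τ(40) = 8; 40 ≡ 1 (mod 3).
So m = 40 is the smallest counterexample.

m = 40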